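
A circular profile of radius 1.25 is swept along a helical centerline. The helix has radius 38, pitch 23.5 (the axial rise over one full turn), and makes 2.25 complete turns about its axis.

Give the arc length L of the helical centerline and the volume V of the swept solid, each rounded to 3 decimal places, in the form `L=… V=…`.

2πR = 2π·38 = 238.761042
per-turn = √(238.761042² + 23.5²) = √(57006.8350 + 552.25) = √57559.0850 = 239.914745
L = 2.25 × 239.914745 = 539.808177
V = π·1.25² × L = 4.908739 × 539.808177 = 2649.777192

L=539.808 V=2649.777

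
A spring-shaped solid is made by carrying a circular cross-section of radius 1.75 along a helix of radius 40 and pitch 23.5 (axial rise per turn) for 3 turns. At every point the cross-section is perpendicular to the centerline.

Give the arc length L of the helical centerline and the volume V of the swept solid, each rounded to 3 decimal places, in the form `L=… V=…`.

L=757.271 V=7285.801

2πR = 2π·40 = 251.327412
per-turn = √(251.327412² + 23.5²) = √(63165.4682 + 552.25) = √63717.7182 = 252.423688
L = 3 × 252.423688 = 757.271063
V = π·1.75² × L = 9.621128 × 757.271063 = 7285.801455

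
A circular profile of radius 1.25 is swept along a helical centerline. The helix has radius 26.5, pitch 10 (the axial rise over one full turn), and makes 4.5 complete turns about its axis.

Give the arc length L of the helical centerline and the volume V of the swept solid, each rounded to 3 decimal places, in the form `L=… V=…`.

2πR = 2π·26.5 = 166.504411
per-turn = √(166.504411² + 10²) = √(27723.7188 + 100) = √27823.7188 = 166.804433
L = 4.5 × 166.804433 = 750.619947
V = π·1.25² × L = 4.908739 × 750.619947 = 3684.597049

L=750.620 V=3684.597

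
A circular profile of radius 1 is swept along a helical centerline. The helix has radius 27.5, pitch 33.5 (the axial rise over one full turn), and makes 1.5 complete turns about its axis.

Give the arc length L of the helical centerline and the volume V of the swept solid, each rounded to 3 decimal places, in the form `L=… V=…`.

L=264.008 V=829.405

2πR = 2π·27.5 = 172.787596
per-turn = √(172.787596² + 33.5²) = √(29855.5533 + 1122.25) = √30977.8033 = 176.005123
L = 1.5 × 176.005123 = 264.007684
V = π·1² × L = 3.141593 × 264.007684 = 829.404602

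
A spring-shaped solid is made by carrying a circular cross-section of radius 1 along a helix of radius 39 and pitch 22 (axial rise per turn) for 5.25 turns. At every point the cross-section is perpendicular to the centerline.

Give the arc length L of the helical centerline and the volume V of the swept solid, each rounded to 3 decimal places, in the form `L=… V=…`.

L=1291.657 V=4057.859

2πR = 2π·39 = 245.044227
per-turn = √(245.044227² + 22²) = √(60046.6732 + 484) = √60530.6732 = 246.029822
L = 5.25 × 246.029822 = 1291.656564
V = π·1² × L = 3.141593 × 1291.656564 = 4057.858773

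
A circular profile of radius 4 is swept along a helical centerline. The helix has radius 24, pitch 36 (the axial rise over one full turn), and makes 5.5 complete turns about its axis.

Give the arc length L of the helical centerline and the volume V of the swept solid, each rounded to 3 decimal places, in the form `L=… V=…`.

L=852.687 V=42860.748

2πR = 2π·24 = 150.796447
per-turn = √(150.796447² + 36²) = √(22739.5685 + 1296) = √24035.5685 = 155.034088
L = 5.5 × 155.034088 = 852.687486
V = π·4² × L = 50.265482 × 852.687486 = 42860.747856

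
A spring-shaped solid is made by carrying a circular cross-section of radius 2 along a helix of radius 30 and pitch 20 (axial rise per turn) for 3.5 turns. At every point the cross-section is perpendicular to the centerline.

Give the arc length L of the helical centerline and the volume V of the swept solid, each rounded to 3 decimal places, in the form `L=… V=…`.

2πR = 2π·30 = 188.495559
per-turn = √(188.495559² + 20²) = √(35530.5758 + 400) = √35930.5758 = 189.553623
L = 3.5 × 189.553623 = 663.437679
V = π·2² × L = 12.566371 × 663.437679 = 8337.003755

L=663.438 V=8337.004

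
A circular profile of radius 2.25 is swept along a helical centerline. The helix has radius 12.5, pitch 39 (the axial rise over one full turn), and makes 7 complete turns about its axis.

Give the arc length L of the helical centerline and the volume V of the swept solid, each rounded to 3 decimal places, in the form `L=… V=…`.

L=613.829 V=9762.523

2πR = 2π·12.5 = 78.539816
per-turn = √(78.539816² + 39²) = √(6168.5028 + 1521) = √7689.5028 = 87.689810
L = 7 × 87.689810 = 613.828669
V = π·2.25² × L = 15.904313 × 613.828669 = 9762.523161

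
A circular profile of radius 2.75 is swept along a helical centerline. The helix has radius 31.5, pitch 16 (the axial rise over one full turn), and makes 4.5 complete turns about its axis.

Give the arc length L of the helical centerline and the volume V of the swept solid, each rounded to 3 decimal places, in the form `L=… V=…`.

L=893.547 V=21229.154

2πR = 2π·31.5 = 197.920337
per-turn = √(197.920337² + 16²) = √(39172.4599 + 256) = √39428.4599 = 198.566009
L = 4.5 × 198.566009 = 893.547040
V = π·2.75² × L = 23.758294 × 893.547040 = 21229.153670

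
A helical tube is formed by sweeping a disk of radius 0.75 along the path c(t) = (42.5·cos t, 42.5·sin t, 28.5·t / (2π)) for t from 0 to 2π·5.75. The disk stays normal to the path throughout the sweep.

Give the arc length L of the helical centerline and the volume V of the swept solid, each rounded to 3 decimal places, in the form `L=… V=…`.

2πR = 2π·42.5 = 267.035376
per-turn = √(267.035376² + 28.5²) = √(71307.8918 + 812.25) = √72120.1418 = 268.551935
L = 5.75 × 268.551935 = 1544.173626
V = π·0.75² × L = 1.767146 × 1544.173626 = 2728.780043

L=1544.174 V=2728.780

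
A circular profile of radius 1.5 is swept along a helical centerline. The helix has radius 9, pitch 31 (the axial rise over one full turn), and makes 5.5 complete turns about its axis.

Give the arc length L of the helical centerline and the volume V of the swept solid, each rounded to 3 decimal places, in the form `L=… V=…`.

2πR = 2π·9 = 56.548668
per-turn = √(56.548668² + 31²) = √(3197.7518 + 961) = √4158.7518 = 64.488385
L = 5.5 × 64.488385 = 354.686119
V = π·1.5² × L = 7.068583 × 354.686119 = 2507.128435

L=354.686 V=2507.128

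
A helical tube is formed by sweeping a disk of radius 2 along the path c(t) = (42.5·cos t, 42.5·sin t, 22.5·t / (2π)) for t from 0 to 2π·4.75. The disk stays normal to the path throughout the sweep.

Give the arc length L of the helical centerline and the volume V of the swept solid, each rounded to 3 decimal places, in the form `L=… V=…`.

2πR = 2π·42.5 = 267.035376
per-turn = √(267.035376² + 22.5²) = √(71307.8918 + 506.25) = √71814.1418 = 267.981607
L = 4.75 × 267.981607 = 1272.912634
V = π·2² × L = 12.566371 × 1272.912634 = 15995.891921

L=1272.913 V=15995.892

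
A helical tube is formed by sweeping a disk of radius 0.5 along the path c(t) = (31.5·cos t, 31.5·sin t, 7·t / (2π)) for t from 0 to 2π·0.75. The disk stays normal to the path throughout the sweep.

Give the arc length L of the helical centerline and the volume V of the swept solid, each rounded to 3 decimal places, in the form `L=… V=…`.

L=148.533 V=116.658

2πR = 2π·31.5 = 197.920337
per-turn = √(197.920337² + 7²) = √(39172.4599 + 49) = √39221.4599 = 198.044086
L = 0.75 × 198.044086 = 148.533064
V = π·0.5² × L = 0.785398 × 148.533064 = 116.657596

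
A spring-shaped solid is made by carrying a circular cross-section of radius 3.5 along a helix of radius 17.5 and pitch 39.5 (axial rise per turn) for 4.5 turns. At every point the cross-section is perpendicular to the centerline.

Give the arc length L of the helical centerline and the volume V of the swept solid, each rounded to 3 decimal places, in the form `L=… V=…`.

2πR = 2π·17.5 = 109.955743
per-turn = √(109.955743² + 39.5²) = √(12090.2654 + 1560.25) = √13650.5154 = 116.835420
L = 4.5 × 116.835420 = 525.759390
V = π·3.5² × L = 38.484510 × 525.759390 = 20233.592524

L=525.759 V=20233.593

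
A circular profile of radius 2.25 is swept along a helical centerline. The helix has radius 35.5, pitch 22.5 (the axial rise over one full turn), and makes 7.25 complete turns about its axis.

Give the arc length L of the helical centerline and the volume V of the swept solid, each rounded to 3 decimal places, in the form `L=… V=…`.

2πR = 2π·35.5 = 223.053078
per-turn = √(223.053078² + 22.5²) = √(49752.6758 + 506.25) = √50258.9258 = 224.185026
L = 7.25 × 224.185026 = 1625.341437
V = π·2.25² × L = 15.904313 × 1625.341437 = 25849.938634

L=1625.341 V=25849.939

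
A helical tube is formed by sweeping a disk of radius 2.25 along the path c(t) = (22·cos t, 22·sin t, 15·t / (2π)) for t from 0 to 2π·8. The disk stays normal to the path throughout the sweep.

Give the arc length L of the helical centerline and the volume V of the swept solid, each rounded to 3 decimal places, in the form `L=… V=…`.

2πR = 2π·22 = 138.230077
per-turn = √(138.230077² + 15²) = √(19107.5541 + 225) = √19332.5541 = 139.041555
L = 8 × 139.041555 = 1112.332443
V = π·2.25² × L = 15.904313 × 1112.332443 = 17690.883121

L=1112.332 V=17690.883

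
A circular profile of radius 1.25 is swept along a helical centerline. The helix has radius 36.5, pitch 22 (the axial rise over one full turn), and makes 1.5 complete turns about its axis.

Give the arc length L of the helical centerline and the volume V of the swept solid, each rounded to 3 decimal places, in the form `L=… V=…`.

2πR = 2π·36.5 = 229.336264
per-turn = √(229.336264² + 22²) = √(52595.1219 + 484) = √53079.1219 = 230.389066
L = 1.5 × 230.389066 = 345.583599
V = π·1.25² × L = 4.908739 × 345.583599 = 1696.379527

L=345.584 V=1696.380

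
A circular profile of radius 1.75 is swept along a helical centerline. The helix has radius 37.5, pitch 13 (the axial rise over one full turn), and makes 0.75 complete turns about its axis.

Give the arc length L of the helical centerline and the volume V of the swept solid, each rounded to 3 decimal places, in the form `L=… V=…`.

L=176.983 V=1702.779

2πR = 2π·37.5 = 235.619449
per-turn = √(235.619449² + 13²) = √(55516.5248 + 169) = √55685.5248 = 235.977806
L = 0.75 × 235.977806 = 176.983354
V = π·1.75² × L = 9.621128 × 176.983354 = 1702.779417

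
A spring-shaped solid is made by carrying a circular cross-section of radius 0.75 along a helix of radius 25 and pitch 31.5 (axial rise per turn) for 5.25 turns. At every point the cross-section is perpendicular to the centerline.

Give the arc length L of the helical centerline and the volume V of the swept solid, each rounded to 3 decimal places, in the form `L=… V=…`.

2πR = 2π·25 = 157.079633
per-turn = √(157.079633² + 31.5²) = √(24674.0110 + 992.25) = √25666.2610 = 160.206932
L = 5.25 × 160.206932 = 841.086392
V = π·0.75² × L = 1.767146 × 841.086392 = 1486.322342

L=841.086 V=1486.322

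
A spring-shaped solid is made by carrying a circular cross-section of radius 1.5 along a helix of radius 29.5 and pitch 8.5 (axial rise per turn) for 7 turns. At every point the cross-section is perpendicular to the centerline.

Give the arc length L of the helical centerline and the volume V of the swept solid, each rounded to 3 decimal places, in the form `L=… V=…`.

2πR = 2π·29.5 = 185.353967
per-turn = √(185.353967² + 8.5²) = √(34356.0929 + 72.25) = √34428.3429 = 185.548762
L = 7 × 185.548762 = 1298.841331
V = π·1.5² × L = 7.068583 × 1298.841331 = 9180.968363

L=1298.841 V=9180.968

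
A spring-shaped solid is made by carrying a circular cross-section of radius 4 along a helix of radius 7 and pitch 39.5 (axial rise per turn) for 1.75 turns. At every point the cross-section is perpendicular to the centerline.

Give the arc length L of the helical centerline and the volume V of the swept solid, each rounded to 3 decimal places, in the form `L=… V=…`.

L=103.453 V=5200.108

2πR = 2π·7 = 43.982297
per-turn = √(43.982297² + 39.5²) = √(1934.4425 + 1560.25) = √3494.6925 = 59.115924
L = 1.75 × 59.115924 = 103.452867
V = π·4² × L = 50.265482 × 103.452867 = 5200.108266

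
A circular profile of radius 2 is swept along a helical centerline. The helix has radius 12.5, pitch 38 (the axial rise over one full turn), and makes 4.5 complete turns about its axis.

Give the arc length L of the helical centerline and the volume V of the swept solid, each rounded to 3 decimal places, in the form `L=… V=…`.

2πR = 2π·12.5 = 78.539816
per-turn = √(78.539816² + 38²) = √(6168.5028 + 1444) = √7612.5028 = 87.249658
L = 4.5 × 87.249658 = 392.623459
V = π·2² × L = 12.566371 × 392.623459 = 4933.851900

L=392.623 V=4933.852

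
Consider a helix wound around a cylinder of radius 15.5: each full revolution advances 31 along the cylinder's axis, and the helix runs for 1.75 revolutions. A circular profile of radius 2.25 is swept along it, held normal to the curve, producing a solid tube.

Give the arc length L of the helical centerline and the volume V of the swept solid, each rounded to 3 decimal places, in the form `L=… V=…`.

L=178.857 V=2844.602

2πR = 2π·15.5 = 97.389372
per-turn = √(97.389372² + 31²) = √(9484.6898 + 961) = √10445.6898 = 102.204158
L = 1.75 × 102.204158 = 178.857276
V = π·2.25² × L = 15.904313 × 178.857276 = 2844.602062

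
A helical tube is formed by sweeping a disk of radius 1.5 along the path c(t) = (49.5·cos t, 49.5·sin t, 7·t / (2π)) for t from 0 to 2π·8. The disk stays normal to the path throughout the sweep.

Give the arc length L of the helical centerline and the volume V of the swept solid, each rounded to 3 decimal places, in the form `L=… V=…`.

L=2488.771 V=17592.089

2πR = 2π·49.5 = 311.017673
per-turn = √(311.017673² + 7²) = √(96731.9927 + 49) = √96780.9927 = 311.096436
L = 8 × 311.096436 = 2488.771491
V = π·1.5² × L = 7.068583 × 2488.771491 = 17592.089024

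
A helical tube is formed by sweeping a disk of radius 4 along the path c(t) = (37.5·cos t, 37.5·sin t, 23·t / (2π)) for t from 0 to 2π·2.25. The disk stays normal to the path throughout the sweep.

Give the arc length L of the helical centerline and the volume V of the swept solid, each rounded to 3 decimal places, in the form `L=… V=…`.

2πR = 2π·37.5 = 235.619449
per-turn = √(235.619449² + 23²) = √(55516.5248 + 529) = √56045.5248 = 236.739360
L = 2.25 × 236.739360 = 532.663561
V = π·4² × L = 50.265482 × 532.663561 = 26774.590875

L=532.664 V=26774.591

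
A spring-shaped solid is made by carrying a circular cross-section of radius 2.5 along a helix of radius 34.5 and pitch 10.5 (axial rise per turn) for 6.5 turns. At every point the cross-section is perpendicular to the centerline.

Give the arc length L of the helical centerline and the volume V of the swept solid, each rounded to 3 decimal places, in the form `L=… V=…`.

2πR = 2π·34.5 = 216.769893
per-turn = √(216.769893² + 10.5²) = √(46989.1866 + 110.25) = √47099.4366 = 217.024046
L = 6.5 × 217.024046 = 1410.656299
V = π·2.5² × L = 19.634954 × 1410.656299 = 27698.171664

L=1410.656 V=27698.172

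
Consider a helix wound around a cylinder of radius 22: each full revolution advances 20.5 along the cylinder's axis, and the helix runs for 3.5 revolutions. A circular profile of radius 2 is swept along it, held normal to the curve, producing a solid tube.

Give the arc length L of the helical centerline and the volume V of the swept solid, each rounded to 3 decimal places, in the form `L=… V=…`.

2πR = 2π·22 = 138.230077
per-turn = √(138.230077² + 20.5²) = √(19107.5541 + 420.25) = √19527.8041 = 139.741920
L = 3.5 × 139.741920 = 489.096719
V = π·2² × L = 12.566371 × 489.096719 = 6146.170636

L=489.097 V=6146.171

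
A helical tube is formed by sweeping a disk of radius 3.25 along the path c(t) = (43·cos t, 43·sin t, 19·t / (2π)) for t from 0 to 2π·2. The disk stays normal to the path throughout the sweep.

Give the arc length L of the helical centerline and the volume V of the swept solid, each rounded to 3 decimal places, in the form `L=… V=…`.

L=541.688 V=17974.887

2πR = 2π·43 = 270.176968
per-turn = √(270.176968² + 19²) = √(72995.5942 + 361) = √73356.5942 = 270.844225
L = 2 × 270.844225 = 541.688450
V = π·3.25² × L = 33.183072 × 541.688450 = 17974.887049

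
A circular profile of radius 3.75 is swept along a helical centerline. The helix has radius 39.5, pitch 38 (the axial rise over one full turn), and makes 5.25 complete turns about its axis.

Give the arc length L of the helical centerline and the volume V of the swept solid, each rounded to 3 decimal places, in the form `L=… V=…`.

L=1318.160 V=58234.521

2πR = 2π·39.5 = 248.185820
per-turn = √(248.185820² + 38²) = √(61596.2011 + 1444) = √63040.2011 = 251.078078
L = 5.25 × 251.078078 = 1318.159908
V = π·3.75² × L = 44.178647 × 1318.159908 = 58234.520839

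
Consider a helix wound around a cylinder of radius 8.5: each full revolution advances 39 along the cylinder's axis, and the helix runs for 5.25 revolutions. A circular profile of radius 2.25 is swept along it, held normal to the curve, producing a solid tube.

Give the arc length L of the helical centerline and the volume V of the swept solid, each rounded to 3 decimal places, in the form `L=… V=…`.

2πR = 2π·8.5 = 53.407075
per-turn = √(53.407075² + 39²) = √(2852.3157 + 1521) = √4373.3157 = 66.131049
L = 5.25 × 66.131049 = 347.188008
V = π·2.25² × L = 15.904313 × 347.188008 = 5521.786690

L=347.188 V=5521.787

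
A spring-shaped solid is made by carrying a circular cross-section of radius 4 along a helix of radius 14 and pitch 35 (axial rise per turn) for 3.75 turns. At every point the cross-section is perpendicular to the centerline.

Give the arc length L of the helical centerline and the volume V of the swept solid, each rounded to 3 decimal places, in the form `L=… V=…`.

L=355.020 V=17845.234

2πR = 2π·14 = 87.964594
per-turn = √(87.964594² + 35²) = √(7737.7699 + 1225) = √8962.7699 = 94.671906
L = 3.75 × 94.671906 = 355.019649
V = π·4² × L = 50.265482 × 355.019649 = 17845.233928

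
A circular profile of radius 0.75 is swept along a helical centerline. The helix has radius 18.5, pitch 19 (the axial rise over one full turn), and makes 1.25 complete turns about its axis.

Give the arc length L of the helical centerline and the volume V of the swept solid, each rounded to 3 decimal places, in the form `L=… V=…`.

L=147.227 V=260.171

2πR = 2π·18.5 = 116.238928
per-turn = √(116.238928² + 19²) = √(13511.4884 + 361) = √13872.4884 = 117.781528
L = 1.25 × 117.781528 = 147.226910
V = π·0.75² × L = 1.767146 × 147.226910 = 260.171426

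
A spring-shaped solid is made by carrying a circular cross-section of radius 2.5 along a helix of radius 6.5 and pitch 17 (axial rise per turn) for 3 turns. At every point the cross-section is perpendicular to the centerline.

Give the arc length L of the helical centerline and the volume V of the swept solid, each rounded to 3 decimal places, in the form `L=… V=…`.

L=132.713 V=2605.808

2πR = 2π·6.5 = 40.840704
per-turn = √(40.840704² + 17²) = √(1667.9631 + 289) = √1956.9631 = 44.237576
L = 3 × 44.237576 = 132.712728
V = π·2.5² × L = 19.634954 × 132.712728 = 2605.808330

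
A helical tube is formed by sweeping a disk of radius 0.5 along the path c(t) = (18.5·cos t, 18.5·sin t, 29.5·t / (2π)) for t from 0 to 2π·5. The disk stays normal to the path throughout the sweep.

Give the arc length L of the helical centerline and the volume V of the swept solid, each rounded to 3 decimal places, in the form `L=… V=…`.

2πR = 2π·18.5 = 116.238928
per-turn = √(116.238928² + 29.5²) = √(13511.4884 + 870.25) = √14381.7384 = 119.923886
L = 5 × 119.923886 = 599.619430
V = π·0.5² × L = 0.785398 × 599.619430 = 470.939999

L=599.619 V=470.940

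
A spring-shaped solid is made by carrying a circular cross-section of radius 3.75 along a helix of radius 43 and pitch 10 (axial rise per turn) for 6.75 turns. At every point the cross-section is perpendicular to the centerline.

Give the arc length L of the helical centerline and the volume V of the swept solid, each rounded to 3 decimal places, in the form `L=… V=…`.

L=1824.943 V=80623.525

2πR = 2π·43 = 270.176968
per-turn = √(270.176968² + 10²) = √(72995.5942 + 100) = √73095.5942 = 270.361969
L = 6.75 × 270.361969 = 1824.943289
V = π·3.75² × L = 44.178647 × 1824.943289 = 80623.524801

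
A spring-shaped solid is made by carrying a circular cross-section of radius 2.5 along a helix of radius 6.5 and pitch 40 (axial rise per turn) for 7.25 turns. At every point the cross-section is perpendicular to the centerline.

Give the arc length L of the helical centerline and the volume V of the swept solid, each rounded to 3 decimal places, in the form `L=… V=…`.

2πR = 2π·6.5 = 40.840704
per-turn = √(40.840704² + 40²) = √(1667.9631 + 1600) = √3267.9631 = 57.166101
L = 7.25 × 57.166101 = 414.454235
V = π·2.5² × L = 19.634954 × 414.454235 = 8137.789871

L=414.454 V=8137.790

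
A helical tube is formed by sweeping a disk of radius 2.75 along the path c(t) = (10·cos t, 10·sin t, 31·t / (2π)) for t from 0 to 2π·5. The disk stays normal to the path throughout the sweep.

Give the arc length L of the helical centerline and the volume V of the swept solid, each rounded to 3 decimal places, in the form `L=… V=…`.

L=350.316 V=8322.902

2πR = 2π·10 = 62.831853
per-turn = √(62.831853² + 31²) = √(3947.8418 + 961) = √4908.8418 = 70.063127
L = 5 × 70.063127 = 350.315635
V = π·2.75² × L = 23.758294 × 350.315635 = 8322.902000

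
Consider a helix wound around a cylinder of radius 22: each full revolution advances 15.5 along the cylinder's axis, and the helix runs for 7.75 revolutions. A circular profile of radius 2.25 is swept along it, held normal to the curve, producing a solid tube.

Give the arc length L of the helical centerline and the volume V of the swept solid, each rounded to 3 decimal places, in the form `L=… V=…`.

L=1077.997 V=17144.801

2πR = 2π·22 = 138.230077
per-turn = √(138.230077² + 15.5²) = √(19107.5541 + 240.25) = √19347.8041 = 139.096384
L = 7.75 × 139.096384 = 1077.996978
V = π·2.25² × L = 15.904313 × 1077.996978 = 17144.801148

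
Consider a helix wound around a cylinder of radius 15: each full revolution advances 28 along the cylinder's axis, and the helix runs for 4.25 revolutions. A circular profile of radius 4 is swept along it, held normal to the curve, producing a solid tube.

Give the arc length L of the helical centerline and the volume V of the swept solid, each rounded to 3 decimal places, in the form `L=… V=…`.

L=417.856 V=21003.741

2πR = 2π·15 = 94.247780
per-turn = √(94.247780² + 28²) = √(8882.6440 + 784) = √9666.6440 = 98.319093
L = 4.25 × 98.319093 = 417.856143
V = π·4² × L = 50.265482 × 417.856143 = 21003.740644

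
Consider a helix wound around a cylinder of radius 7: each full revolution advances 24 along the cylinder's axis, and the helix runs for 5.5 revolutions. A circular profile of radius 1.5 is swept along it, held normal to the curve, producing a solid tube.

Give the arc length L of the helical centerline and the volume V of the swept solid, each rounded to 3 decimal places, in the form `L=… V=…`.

2πR = 2π·7 = 43.982297
per-turn = √(43.982297² + 24²) = √(1934.4425 + 576) = √2510.4425 = 50.104316
L = 5.5 × 50.104316 = 275.573737
V = π·1.5² × L = 7.068583 × 275.573737 = 1947.915962

L=275.574 V=1947.916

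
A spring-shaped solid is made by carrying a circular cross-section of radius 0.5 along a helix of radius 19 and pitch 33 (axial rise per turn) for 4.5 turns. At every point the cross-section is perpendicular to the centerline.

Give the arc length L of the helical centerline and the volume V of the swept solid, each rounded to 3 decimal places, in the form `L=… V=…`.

2πR = 2π·19 = 119.380521
per-turn = √(119.380521² + 33²) = √(14251.7088 + 1089) = √15340.7088 = 123.857615
L = 4.5 × 123.857615 = 557.359267
V = π·0.5² × L = 0.785398 × 557.359267 = 437.748945

L=557.359 V=437.749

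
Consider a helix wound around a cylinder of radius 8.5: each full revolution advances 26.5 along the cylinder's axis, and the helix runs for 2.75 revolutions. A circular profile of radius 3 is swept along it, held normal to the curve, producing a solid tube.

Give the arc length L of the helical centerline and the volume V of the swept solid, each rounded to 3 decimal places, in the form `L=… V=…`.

2πR = 2π·8.5 = 53.407075
per-turn = √(53.407075² + 26.5²) = √(2852.3157 + 702.25) = √3554.5657 = 59.620178
L = 2.75 × 59.620178 = 163.955491
V = π·3² × L = 28.274334 × 163.955491 = 4635.732283

L=163.955 V=4635.732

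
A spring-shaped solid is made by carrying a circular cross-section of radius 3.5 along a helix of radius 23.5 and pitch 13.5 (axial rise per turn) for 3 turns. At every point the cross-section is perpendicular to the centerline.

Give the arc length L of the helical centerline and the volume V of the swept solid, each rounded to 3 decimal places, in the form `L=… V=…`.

L=444.812 V=17118.378

2πR = 2π·23.5 = 147.654855
per-turn = √(147.654855² + 13.5²) = √(21801.9561 + 182.25) = √21984.2061 = 148.270719
L = 3 × 148.270719 = 444.812157
V = π·3.5² × L = 38.484510 × 444.812157 = 17118.377911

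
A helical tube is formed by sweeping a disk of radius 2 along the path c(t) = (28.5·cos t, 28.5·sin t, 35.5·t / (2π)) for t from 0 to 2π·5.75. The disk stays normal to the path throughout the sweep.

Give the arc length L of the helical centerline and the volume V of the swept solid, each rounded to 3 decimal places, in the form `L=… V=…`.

2πR = 2π·28.5 = 179.070781
per-turn = √(179.070781² + 35.5²) = √(32066.3447 + 1260.25) = √33326.5947 = 182.555730
L = 5.75 × 182.555730 = 1049.695450
V = π·2² × L = 12.566371 × 1049.695450 = 13190.862054

L=1049.695 V=13190.862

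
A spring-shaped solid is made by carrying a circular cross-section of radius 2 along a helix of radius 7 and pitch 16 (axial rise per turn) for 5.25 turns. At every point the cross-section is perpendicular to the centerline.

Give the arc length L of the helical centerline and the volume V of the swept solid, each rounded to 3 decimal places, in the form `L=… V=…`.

2πR = 2π·7 = 43.982297
per-turn = √(43.982297² + 16²) = √(1934.4425 + 256) = √2190.4425 = 46.802163
L = 5.25 × 46.802163 = 245.711356
V = π·2² × L = 12.566371 × 245.711356 = 3087.699961

L=245.711 V=3087.700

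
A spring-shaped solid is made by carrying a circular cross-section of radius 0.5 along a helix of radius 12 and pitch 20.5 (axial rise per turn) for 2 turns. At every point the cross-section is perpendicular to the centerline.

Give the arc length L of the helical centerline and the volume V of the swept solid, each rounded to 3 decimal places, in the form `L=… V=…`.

L=156.271 V=122.735

2πR = 2π·12 = 75.398224
per-turn = √(75.398224² + 20.5²) = √(5684.8921 + 420.25) = √6105.1421 = 78.135409
L = 2 × 78.135409 = 156.270818
V = π·0.5² × L = 0.785398 × 156.270818 = 122.734813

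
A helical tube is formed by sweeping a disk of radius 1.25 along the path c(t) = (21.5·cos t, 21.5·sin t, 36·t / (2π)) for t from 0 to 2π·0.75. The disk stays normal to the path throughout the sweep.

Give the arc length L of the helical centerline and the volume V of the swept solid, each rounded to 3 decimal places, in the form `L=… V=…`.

2πR = 2π·21.5 = 135.088484
per-turn = √(135.088484² + 36²) = √(18248.8985 + 1296) = √19544.8985 = 139.803071
L = 0.75 × 139.803071 = 104.852303
V = π·1.25² × L = 4.908739 × 104.852303 = 514.692538

L=104.852 V=514.693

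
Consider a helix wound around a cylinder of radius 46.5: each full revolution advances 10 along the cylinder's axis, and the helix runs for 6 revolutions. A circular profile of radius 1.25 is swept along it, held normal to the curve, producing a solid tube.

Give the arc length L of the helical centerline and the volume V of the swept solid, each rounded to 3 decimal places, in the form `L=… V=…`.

L=1754.035 V=8610.100

2πR = 2π·46.5 = 292.168117
per-turn = √(292.168117² + 10²) = √(85362.2085 + 100) = √85462.2085 = 292.339201
L = 6 × 292.339201 = 1754.035206
V = π·1.25² × L = 4.908739 × 1754.035206 = 8610.100184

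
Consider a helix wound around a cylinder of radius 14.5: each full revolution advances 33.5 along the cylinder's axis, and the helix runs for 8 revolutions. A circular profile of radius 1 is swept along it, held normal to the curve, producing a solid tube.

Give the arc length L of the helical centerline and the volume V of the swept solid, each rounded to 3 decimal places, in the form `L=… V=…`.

2πR = 2π·14.5 = 91.106187
per-turn = √(91.106187² + 33.5²) = √(8300.3373 + 1122.25) = √9422.5873 = 97.070012
L = 8 × 97.070012 = 776.560099
V = π·1² × L = 3.141593 × 776.560099 = 2439.635502

L=776.560 V=2439.636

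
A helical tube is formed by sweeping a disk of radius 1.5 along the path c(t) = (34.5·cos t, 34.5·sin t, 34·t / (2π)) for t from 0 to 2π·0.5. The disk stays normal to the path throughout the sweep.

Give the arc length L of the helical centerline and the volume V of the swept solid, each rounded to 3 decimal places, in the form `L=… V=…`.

L=109.710 V=775.495

2πR = 2π·34.5 = 216.769893
per-turn = √(216.769893² + 34²) = √(46989.1866 + 1156) = √48145.1866 = 219.420114
L = 0.5 × 219.420114 = 109.710057
V = π·1.5² × L = 7.068583 × 109.710057 = 775.494696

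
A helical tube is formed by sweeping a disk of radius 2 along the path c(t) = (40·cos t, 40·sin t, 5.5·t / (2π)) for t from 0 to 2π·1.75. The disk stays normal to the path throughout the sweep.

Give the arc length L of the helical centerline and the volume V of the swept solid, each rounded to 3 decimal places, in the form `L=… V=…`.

2πR = 2π·40 = 251.327412
per-turn = √(251.327412² + 5.5²) = √(63165.4682 + 30.25) = √63195.7182 = 251.387586
L = 1.75 × 251.387586 = 439.928275
V = π·2² × L = 12.566371 × 439.928275 = 5528.301744

L=439.928 V=5528.302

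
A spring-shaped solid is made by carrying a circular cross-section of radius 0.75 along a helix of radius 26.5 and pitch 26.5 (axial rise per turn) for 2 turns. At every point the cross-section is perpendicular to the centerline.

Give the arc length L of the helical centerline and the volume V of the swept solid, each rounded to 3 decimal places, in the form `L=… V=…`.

2πR = 2π·26.5 = 166.504411
per-turn = √(166.504411² + 26.5²) = √(27723.7188 + 702.25) = √28425.9688 = 168.600026
L = 2 × 168.600026 = 337.200052
V = π·0.75² × L = 1.767146 × 337.200052 = 595.881678

L=337.200 V=595.882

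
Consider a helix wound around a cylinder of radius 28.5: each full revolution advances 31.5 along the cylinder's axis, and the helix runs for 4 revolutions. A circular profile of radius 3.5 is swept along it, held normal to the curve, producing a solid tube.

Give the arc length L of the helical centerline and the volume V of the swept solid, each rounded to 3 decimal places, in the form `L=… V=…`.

2πR = 2π·28.5 = 179.070781
per-turn = √(179.070781² + 31.5²) = √(32066.3447 + 992.25) = √33058.5947 = 181.820226
L = 4 × 181.820226 = 727.280905
V = π·3.5² × L = 38.484510 × 727.280905 = 27989.049277

L=727.281 V=27989.049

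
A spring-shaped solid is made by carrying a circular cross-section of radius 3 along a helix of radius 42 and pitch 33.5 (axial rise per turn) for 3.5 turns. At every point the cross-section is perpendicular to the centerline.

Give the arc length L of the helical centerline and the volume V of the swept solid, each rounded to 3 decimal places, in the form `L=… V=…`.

2πR = 2π·42 = 263.893783
per-turn = √(263.893783² + 33.5²) = √(69639.9287 + 1122.25) = √70762.1787 = 266.011614
L = 3.5 × 266.011614 = 931.040648
V = π·3² × L = 28.274334 × 931.040648 = 26324.554144

L=931.041 V=26324.554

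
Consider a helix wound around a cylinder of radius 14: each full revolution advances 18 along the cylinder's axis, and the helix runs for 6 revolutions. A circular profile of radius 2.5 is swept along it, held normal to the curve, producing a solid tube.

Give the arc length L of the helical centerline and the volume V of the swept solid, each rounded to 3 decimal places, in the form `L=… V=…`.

L=538.724 V=10577.824

2πR = 2π·14 = 87.964594
per-turn = √(87.964594² + 18²) = √(7737.7699 + 324) = √8061.7699 = 89.787359
L = 6 × 89.787359 = 538.724154
V = π·2.5² × L = 19.634954 × 538.724154 = 10577.824038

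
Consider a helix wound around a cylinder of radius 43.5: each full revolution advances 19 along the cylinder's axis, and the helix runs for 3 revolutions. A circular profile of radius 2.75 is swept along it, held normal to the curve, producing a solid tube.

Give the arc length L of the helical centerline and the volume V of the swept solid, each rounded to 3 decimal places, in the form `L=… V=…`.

2πR = 2π·43.5 = 273.318561
per-turn = √(273.318561² + 19²) = √(74703.0357 + 361) = √75064.0357 = 273.978166
L = 3 × 273.978166 = 821.934499
V = π·2.75² × L = 23.758294 × 821.934499 = 19527.761851

L=821.934 V=19527.762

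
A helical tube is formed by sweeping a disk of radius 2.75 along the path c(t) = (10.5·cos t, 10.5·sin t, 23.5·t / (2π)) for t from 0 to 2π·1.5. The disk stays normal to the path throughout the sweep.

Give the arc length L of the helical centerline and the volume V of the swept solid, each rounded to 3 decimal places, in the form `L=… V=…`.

L=105.051 V=2495.829

2πR = 2π·10.5 = 65.973446
per-turn = √(65.973446² + 23.5²) = √(4352.4955 + 552.25) = √4904.7455 = 70.033889
L = 1.5 × 70.033889 = 105.050833
V = π·2.75² × L = 23.758294 × 105.050833 = 2495.828617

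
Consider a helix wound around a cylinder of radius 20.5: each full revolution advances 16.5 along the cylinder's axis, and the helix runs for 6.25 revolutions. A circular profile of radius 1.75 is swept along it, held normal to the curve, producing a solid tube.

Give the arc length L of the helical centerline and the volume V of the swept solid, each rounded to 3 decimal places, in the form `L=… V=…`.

L=811.611 V=7808.617

2πR = 2π·20.5 = 128.805299
per-turn = √(128.805299² + 16.5²) = √(16590.8050 + 272.25) = √16863.0550 = 129.857826
L = 6.25 × 129.857826 = 811.611413
V = π·1.75² × L = 9.621128 × 811.611413 = 7808.616887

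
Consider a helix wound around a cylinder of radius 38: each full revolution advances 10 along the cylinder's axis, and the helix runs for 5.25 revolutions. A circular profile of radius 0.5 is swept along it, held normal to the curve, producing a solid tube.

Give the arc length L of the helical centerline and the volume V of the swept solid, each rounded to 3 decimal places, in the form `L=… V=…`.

L=1254.594 V=985.356

2πR = 2π·38 = 238.761042
per-turn = √(238.761042² + 10²) = √(57006.8350 + 100) = √57106.8350 = 238.970364
L = 5.25 × 238.970364 = 1254.594413
V = π·0.5² × L = 0.785398 × 1254.594413 = 985.356148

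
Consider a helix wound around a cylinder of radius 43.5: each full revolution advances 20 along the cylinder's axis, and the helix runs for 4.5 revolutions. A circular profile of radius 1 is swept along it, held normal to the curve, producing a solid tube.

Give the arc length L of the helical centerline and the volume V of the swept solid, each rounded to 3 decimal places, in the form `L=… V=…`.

2πR = 2π·43.5 = 273.318561
per-turn = √(273.318561² + 20²) = √(74703.0357 + 400) = √75103.0357 = 274.049331
L = 4.5 × 274.049331 = 1233.221989
V = π·1² × L = 3.141593 × 1233.221989 = 3874.281140

L=1233.222 V=3874.281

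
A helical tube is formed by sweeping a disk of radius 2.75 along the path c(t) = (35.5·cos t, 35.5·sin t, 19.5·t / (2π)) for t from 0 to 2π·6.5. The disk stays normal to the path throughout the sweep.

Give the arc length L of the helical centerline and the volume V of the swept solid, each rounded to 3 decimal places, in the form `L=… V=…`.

L=1455.375 V=34577.226

2πR = 2π·35.5 = 223.053078
per-turn = √(223.053078² + 19.5²) = √(49752.6758 + 380.25) = √50132.9258 = 223.903832
L = 6.5 × 223.903832 = 1455.374905
V = π·2.75² × L = 23.758294 × 1455.374905 = 34577.225520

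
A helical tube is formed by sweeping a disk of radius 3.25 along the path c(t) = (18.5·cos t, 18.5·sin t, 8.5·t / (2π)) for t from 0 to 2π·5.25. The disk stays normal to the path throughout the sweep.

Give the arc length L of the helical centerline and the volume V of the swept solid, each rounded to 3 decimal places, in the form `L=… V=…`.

2πR = 2π·18.5 = 116.238928
per-turn = √(116.238928² + 8.5²) = √(13511.4884 + 72.25) = √13583.7384 = 116.549296
L = 5.25 × 116.549296 = 611.883805
V = π·3.25² × L = 33.183072 × 611.883805 = 20304.184591

L=611.884 V=20304.185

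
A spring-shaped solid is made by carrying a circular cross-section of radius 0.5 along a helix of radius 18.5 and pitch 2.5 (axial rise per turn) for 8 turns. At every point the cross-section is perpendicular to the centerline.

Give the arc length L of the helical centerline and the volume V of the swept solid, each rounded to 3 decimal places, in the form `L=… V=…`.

L=930.126 V=730.520

2πR = 2π·18.5 = 116.238928
per-turn = √(116.238928² + 2.5²) = √(13511.4884 + 6.25) = √13517.7384 = 116.265809
L = 8 × 116.265809 = 930.126475
V = π·0.5² × L = 0.785398 × 930.126475 = 730.519625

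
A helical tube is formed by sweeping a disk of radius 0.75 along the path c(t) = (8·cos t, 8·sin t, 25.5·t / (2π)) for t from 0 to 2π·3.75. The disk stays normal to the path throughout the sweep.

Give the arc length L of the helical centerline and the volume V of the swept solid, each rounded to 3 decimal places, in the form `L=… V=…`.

L=211.364 V=373.511

2πR = 2π·8 = 50.265482
per-turn = √(50.265482² + 25.5²) = √(2526.6187 + 650.25) = √3176.8687 = 56.363718
L = 3.75 × 56.363718 = 211.363943
V = π·0.75² × L = 1.767146 × 211.363943 = 373.510919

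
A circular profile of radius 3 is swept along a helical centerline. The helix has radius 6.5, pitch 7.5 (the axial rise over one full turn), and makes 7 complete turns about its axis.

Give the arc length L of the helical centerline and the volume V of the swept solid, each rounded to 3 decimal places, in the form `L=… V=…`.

2πR = 2π·6.5 = 40.840704
per-turn = √(40.840704² + 7.5²) = √(1667.9631 + 56.25) = √1724.2131 = 41.523646
L = 7 × 41.523646 = 290.665519
V = π·3² × L = 28.274334 × 290.665519 = 8218.373938

L=290.666 V=8218.374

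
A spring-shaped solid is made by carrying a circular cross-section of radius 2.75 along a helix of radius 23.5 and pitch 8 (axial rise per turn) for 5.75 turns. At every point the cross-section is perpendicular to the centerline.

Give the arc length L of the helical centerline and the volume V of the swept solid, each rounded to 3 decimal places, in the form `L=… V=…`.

L=850.261 V=20200.743

2πR = 2π·23.5 = 147.654855
per-turn = √(147.654855² + 8²) = √(21801.9561 + 64) = √21865.9561 = 147.871418
L = 5.75 × 147.871418 = 850.260651
V = π·2.75² × L = 23.758294 × 850.260651 = 20200.742895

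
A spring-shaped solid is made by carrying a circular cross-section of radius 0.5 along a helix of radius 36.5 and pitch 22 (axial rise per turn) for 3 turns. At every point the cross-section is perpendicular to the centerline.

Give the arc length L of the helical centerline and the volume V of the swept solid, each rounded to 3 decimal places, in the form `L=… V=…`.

2πR = 2π·36.5 = 229.336264
per-turn = √(229.336264² + 22²) = √(52595.1219 + 484) = √53079.1219 = 230.389066
L = 3 × 230.389066 = 691.167199
V = π·0.5² × L = 0.785398 × 691.167199 = 542.841449

L=691.167 V=542.841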